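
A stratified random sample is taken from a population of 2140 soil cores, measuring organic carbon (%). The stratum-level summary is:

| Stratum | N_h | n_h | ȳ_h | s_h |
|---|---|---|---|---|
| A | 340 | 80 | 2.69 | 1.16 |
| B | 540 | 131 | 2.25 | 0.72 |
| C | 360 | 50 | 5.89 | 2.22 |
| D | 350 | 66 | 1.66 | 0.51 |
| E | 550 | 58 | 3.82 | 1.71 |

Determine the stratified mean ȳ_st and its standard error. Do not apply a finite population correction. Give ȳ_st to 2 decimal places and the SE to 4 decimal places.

ȳ_st ≈ 3.24, SE ≈ 0.0831

ȳ_st = Σ W_h ȳ_h = (340·2.69 + 540·2.25 + 360·5.89 + 350·1.66 + 550·3.82)/2140 = 3.23925
V̂(ȳ_st) = Σ W_h² s_h²/n_h, with W_h = N_h/N and N = 2140:
  stratum A: (340/2140)²·1.16²/80 = 0.000424577
  stratum B: (540/2140)²·0.72²/131 = 0.000251973
  stratum C: (360/2140)²·2.22²/50 = 0.00278942
  stratum D: (350/2140)²·0.51²/66 = 0.000105416
  stratum E: (550/2140)²·1.71²/58 = 0.00333014
V̂(ȳ_st) = 0.00690152
SE(ȳ_st) = √0.00690152 = 0.0830754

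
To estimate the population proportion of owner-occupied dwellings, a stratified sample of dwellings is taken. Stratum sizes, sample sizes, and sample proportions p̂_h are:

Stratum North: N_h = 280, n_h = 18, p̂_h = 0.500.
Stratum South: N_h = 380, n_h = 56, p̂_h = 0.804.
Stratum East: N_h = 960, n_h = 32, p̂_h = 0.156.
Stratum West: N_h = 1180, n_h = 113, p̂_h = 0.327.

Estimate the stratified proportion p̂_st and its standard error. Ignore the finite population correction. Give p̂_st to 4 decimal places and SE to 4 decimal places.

p̂_st ≈ 0.3504, SE ≈ 0.0324

N = 2800; stratum weights W_h = N_h/N.
p̂_st = Σ W_h p̂_h = (280·0.500 + 380·0.804 + 960·0.156 + 1180·0.327)/2800 = 0.35041
V̂(p̂_st) = Σ W_h² p̂_h(1−p̂_h)/(n_h−1):
  stratum North: (280/2800)²·0.500·0.500/17 = 0.000147059
  stratum South: (380/2800)²·0.804·0.196/55 = 5.27716e-05
  stratum East: (960/2800)²·0.156·0.844/31 = 0.000499266
  stratum West: (1180/2800)²·0.327·0.673/112 = 0.000348974
V̂(p̂_st) = 0.00104807; SE = √V̂ = 0.0323739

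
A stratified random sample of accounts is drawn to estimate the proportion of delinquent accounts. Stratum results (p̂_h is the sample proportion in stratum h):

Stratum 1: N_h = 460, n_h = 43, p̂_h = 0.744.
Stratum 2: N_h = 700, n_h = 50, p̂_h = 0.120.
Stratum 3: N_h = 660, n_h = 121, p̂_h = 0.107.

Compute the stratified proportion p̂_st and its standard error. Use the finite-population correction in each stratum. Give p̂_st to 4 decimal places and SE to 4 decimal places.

p̂_st ≈ 0.2730, SE ≈ 0.0254

N = 1820; stratum weights W_h = N_h/N.
p̂_st = Σ W_h p̂_h = (460·0.744 + 700·0.120 + 660·0.107)/1820 = 0.27300
V̂(p̂_st) = Σ W_h² (1 − n_h/N_h) p̂_h(1−p̂_h)/(n_h−1):
  stratum 1: (460/1820)²·(1 − 43/460)·0.744·0.256/42 = 0.000262612
  stratum 2: (700/1820)²·(1 − 50/700)·0.120·0.880/49 = 0.000296031
  stratum 3: (660/1820)²·(1 − 121/660)·0.107·0.893/120 = 8.55153e-05
V̂(p̂_st) = 0.000644158; SE = √V̂ = 0.0253803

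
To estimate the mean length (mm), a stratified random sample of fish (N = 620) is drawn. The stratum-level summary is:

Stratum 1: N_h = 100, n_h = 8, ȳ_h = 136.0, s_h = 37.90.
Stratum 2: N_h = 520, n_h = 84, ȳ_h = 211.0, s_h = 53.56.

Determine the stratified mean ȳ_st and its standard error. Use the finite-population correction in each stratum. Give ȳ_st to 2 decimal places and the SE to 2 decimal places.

ȳ_st = Σ W_h ȳ_h = (100·136.0 + 520·211.0)/620 = 198.90323
V̂(ȳ_st) = Σ W_h² (1 − n_h/N_h) s_h²/n_h, with W_h = N_h/N and N = 620:
  stratum 1: (100/620)²·(1 − 8/100)·37.90²/8 = 4.29727
  stratum 2: (520/620)²·(1 − 84/520)·53.56²/84 = 20.1423
V̂(ȳ_st) = 24.4395
SE(ȳ_st) = √24.4395 = 4.94364

ȳ_st ≈ 198.90, SE ≈ 4.94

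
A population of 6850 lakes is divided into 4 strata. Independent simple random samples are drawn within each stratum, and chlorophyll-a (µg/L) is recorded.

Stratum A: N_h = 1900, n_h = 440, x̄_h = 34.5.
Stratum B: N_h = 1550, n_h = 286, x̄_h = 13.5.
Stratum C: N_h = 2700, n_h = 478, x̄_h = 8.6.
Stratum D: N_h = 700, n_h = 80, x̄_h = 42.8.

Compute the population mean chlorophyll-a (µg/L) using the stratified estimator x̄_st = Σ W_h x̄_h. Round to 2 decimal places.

x̄_st ≈ 20.39

N = Σ N_h = 6850. Stratum weights W_h = N_h/N.
x̄_st = (1900·34.5 + 1550·13.5 + 2700·8.6 + 700·42.8) / 6850 = 20.3876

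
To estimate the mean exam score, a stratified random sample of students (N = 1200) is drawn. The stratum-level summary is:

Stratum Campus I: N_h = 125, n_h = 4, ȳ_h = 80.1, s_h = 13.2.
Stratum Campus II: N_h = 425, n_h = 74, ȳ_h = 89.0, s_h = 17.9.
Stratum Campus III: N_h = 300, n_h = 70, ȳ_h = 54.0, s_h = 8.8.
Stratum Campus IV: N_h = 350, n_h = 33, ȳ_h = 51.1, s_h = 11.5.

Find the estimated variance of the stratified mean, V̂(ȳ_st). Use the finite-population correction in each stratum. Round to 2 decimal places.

V̂(ȳ_st) ≈ 1.27

V̂(ȳ_st) = Σ W_h² (1 − n_h/N_h) s_h²/n_h, with W_h = N_h/N and N = 1200:
  stratum Campus I: (125/1200)²·(1 − 4/125)·13.2²/4 = 0.457531
  stratum Campus II: (425/1200)²·(1 − 74/425)·17.9²/74 = 0.448547
  stratum Campus III: (300/1200)²·(1 − 70/300)·8.8²/70 = 0.0530095
  stratum Campus IV: (350/1200)²·(1 − 33/350)·11.5²/33 = 0.308778
V̂(ȳ_st) = 1.26787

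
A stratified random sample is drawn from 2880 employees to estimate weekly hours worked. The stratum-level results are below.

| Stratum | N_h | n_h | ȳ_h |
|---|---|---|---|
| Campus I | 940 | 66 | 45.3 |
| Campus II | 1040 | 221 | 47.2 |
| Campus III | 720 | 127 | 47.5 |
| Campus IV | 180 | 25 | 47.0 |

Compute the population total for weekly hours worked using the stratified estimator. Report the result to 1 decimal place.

τ̂_st = Σ N_h ȳ_h = 940·45.3 + 1040·47.2 + 720·47.5 + 180·47.0 = 134330.0

τ̂_st ≈ 134330.0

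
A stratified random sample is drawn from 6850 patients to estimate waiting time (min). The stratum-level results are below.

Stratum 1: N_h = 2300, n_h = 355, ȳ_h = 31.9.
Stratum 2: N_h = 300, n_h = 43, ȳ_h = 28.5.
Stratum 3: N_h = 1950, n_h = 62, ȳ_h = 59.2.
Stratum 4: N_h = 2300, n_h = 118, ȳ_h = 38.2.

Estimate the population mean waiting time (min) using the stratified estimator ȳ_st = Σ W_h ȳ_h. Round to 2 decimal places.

ȳ_st ≈ 41.64

N = Σ N_h = 6850. Stratum weights W_h = N_h/N.
ȳ_st = (2300·31.9 + 300·28.5 + 1950·59.2 + 2300·38.2) / 6850 = 41.6380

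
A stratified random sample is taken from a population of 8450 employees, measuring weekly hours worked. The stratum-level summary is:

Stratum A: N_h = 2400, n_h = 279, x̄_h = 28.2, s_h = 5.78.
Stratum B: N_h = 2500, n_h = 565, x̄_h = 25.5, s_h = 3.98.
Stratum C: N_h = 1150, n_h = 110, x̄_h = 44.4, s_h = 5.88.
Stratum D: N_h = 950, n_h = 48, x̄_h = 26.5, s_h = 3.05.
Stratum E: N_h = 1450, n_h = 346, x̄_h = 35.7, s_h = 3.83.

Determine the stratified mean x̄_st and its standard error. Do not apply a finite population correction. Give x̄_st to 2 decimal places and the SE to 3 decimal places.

x̄_st = Σ W_h x̄_h = (2400·28.2 + 2500·25.5 + 1150·44.4 + 950·26.5 + 1450·35.7)/8450 = 30.70178
V̂(x̄_st) = Σ W_h² s_h²/n_h, with W_h = N_h/N and N = 8450:
  stratum A: (2400/8450)²·5.78²/279 = 0.00965963
  stratum B: (2500/8450)²·3.98²/565 = 0.00245406
  stratum C: (1150/8450)²·5.88²/110 = 0.00582163
  stratum D: (950/8450)²·3.05²/48 = 0.00244958
  stratum E: (1450/8450)²·3.83²/346 = 0.00124837
V̂(x̄_st) = 0.0216333
SE(x̄_st) = √0.0216333 = 0.147083

x̄_st ≈ 30.70, SE ≈ 0.147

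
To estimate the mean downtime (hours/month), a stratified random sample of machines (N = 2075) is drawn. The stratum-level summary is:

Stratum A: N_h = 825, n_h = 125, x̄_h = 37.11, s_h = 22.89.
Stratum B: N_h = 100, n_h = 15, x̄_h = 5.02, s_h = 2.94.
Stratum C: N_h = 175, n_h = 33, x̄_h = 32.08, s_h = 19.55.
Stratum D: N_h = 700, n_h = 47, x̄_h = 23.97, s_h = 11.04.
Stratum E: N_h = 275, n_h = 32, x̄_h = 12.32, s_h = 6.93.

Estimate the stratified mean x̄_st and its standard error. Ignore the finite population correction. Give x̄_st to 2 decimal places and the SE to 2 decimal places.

x̄_st ≈ 27.42, SE ≈ 1.03

x̄_st = Σ W_h x̄_h = (825·37.11 + 100·5.02 + 175·32.08 + 700·23.97 + 275·12.32)/2075 = 27.42108
V̂(x̄_st) = Σ W_h² s_h²/n_h, with W_h = N_h/N and N = 2075:
  stratum A: (825/2075)²·22.89²/125 = 0.662603
  stratum B: (100/2075)²·2.94²/15 = 0.00133834
  stratum C: (175/2075)²·19.55²/33 = 0.0823796
  stratum D: (700/2075)²·11.04²/47 = 0.295121
  stratum E: (275/2075)²·6.93²/32 = 0.02636
V̂(x̄_st) = 1.0678
SE(x̄_st) = √1.0678 = 1.03334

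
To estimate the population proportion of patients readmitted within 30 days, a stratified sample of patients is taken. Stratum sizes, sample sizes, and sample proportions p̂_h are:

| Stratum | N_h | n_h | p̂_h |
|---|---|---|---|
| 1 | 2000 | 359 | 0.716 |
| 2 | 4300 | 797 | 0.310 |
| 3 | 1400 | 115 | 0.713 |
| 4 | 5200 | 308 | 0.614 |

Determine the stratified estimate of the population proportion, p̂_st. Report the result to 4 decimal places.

N = 12900; stratum weights W_h = N_h/N.
p̂_st = Σ W_h p̂_h = (2000·0.716 + 4300·0.310 + 1400·0.713 + 5200·0.614)/12900 = 0.53922

p̂_st ≈ 0.5392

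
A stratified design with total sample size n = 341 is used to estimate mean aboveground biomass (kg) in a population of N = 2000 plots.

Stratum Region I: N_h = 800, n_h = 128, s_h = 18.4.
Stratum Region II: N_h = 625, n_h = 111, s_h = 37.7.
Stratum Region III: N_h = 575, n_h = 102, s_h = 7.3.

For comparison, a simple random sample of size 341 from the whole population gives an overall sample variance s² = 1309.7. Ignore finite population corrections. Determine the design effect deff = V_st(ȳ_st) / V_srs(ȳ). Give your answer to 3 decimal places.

V̂(ȳ_st) = Σ W_h² s_h²/n_h, with W_h = N_h/N and N = 2000:
  stratum Region I: (800/2000)²·18.4²/128 = 0.4232
  stratum Region II: (625/2000)²·37.7²/111 = 1.25043
  stratum Region III: (575/2000)²·7.3²/102 = 0.0431838
V_st = 1.71681
V_srs = s²/n = 1309.7/341 = 3.84076
deff = V_st / V_srs = 1.71681/3.84076 = 0.4470

deff ≈ 0.447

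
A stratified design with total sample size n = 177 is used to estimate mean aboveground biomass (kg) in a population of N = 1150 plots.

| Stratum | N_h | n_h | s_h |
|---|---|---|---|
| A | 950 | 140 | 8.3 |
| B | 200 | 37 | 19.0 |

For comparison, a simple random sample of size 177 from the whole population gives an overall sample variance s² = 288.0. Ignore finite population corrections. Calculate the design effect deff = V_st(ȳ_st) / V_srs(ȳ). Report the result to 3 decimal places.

deff ≈ 0.388

V̂(ȳ_st) = Σ W_h² s_h²/n_h, with W_h = N_h/N and N = 1150:
  stratum A: (950/1150)²·8.3²/140 = 0.335799
  stratum B: (200/1150)²·19.0²/37 = 0.2951
V_st = 0.6309
V_srs = s²/n = 288.0/177 = 1.62712
deff = V_st / V_srs = 0.6309/1.62712 = 0.3877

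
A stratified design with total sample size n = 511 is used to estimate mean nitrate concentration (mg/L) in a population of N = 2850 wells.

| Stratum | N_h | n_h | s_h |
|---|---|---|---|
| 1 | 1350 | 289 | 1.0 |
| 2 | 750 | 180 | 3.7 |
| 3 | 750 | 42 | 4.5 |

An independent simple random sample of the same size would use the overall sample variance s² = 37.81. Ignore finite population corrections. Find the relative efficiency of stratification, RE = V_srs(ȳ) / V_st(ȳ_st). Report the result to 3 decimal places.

RE ≈ 1.876

V̂(ȳ_st) = Σ W_h² s_h²/n_h, with W_h = N_h/N and N = 2850:
  stratum 1: (1350/2850)²·1.0²/289 = 0.00077639
  stratum 2: (750/2850)²·3.7²/180 = 0.00526701
  stratum 3: (750/2850)²·4.5²/42 = 0.0333894
V_st = 0.0394328
V_srs = s²/n = 37.81/511 = 0.0739922
Relative efficiency = V_srs / V_st = 0.0739922/0.0394328 = 1.8764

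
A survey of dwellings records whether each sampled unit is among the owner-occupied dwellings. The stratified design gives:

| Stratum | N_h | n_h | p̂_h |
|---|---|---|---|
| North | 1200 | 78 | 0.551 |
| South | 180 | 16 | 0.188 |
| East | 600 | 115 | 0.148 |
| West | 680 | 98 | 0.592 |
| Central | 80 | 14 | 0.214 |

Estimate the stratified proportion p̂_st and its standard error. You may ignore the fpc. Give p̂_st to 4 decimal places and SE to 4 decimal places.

p̂_st ≈ 0.4392, SE ≈ 0.0296

N = 2740; stratum weights W_h = N_h/N.
p̂_st = Σ W_h p̂_h = (1200·0.551 + 180·0.188 + 600·0.148 + 680·0.592 + 80·0.214)/2740 = 0.43924
V̂(p̂_st) = Σ W_h² p̂_h(1−p̂_h)/(n_h−1):
  stratum North: (1200/2740)²·0.551·0.449/77 = 0.000616267
  stratum South: (180/2740)²·0.188·0.812/15 = 4.39204e-05
  stratum East: (600/2740)²·0.148·0.852/114 = 5.30393e-05
  stratum West: (680/2740)²·0.592·0.408/97 = 0.000153365
  stratum Central: (80/2740)²·0.214·0.786/13 = 1.10299e-05
V̂(p̂_st) = 0.000877621; SE = √V̂ = 0.0296247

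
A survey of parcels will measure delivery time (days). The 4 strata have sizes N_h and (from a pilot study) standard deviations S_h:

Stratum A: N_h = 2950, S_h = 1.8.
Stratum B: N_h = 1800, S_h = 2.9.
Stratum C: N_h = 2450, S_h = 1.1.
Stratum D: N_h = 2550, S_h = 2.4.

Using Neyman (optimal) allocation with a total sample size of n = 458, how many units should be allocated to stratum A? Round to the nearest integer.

Neyman allocation: n_h = n · N_h S_h / Σ N_i S_i, with n = 458.
  stratum A: N_h·S_h = 2950·1.8 = 5310.00
  stratum B: N_h·S_h = 1800·2.9 = 5220.00
  stratum C: N_h·S_h = 2450·1.1 = 2695.00
  stratum D: N_h·S_h = 2550·2.4 = 6120.00
Σ N_h S_h = 19345.00
n for stratum A = 458·5310.00/19345.00 = 125.716 → 126

126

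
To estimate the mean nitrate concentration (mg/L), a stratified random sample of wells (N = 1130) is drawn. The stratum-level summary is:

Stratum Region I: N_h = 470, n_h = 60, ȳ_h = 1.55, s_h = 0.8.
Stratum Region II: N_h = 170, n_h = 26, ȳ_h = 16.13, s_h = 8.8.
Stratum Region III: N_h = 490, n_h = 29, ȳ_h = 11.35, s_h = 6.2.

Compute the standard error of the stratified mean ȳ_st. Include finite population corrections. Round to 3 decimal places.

V̂(ȳ_st) = Σ W_h² (1 − n_h/N_h) s_h²/n_h, with W_h = N_h/N and N = 1130:
  stratum Region I: (470/1130)²·(1 − 60/470)·0.8²/60 = 0.00160973
  stratum Region II: (170/1130)²·(1 − 26/170)·8.8²/26 = 0.0571014
  stratum Region III: (490/1130)²·(1 − 29/490)·6.2²/29 = 0.234491
V̂(ȳ_st) = 0.293202
SE(ȳ_st) = √0.293202 = 0.541481

SE(ȳ_st) ≈ 0.541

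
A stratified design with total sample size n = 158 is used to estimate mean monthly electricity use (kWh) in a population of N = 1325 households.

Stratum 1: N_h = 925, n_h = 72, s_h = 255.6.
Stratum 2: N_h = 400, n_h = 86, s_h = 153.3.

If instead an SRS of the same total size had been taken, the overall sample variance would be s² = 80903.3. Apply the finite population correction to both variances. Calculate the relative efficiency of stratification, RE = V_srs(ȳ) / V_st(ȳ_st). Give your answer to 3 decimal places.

V̂(ȳ_st) = Σ W_h² (1 − n_h/N_h) s_h²/n_h, with W_h = N_h/N and N = 1325:
  stratum 1: (925/1325)²·(1 − 72/925)·255.6²/72 = 407.801
  stratum 2: (400/1325)²·(1 − 86/400)·153.3²/86 = 19.5499
V_st = 427.351
V_srs = (1 − 158/1325)·80903.3/158 = 450.987
Relative efficiency = V_srs / V_st = 450.987/427.351 = 1.0553

RE ≈ 1.055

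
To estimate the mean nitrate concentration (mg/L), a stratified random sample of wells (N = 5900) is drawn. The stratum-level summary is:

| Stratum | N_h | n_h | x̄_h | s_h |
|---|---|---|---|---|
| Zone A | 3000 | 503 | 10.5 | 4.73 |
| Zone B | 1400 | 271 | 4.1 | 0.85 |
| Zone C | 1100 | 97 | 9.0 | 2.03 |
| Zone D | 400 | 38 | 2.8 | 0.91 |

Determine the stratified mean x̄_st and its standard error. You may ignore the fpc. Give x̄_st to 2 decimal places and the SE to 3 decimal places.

x̄_st ≈ 8.18, SE ≈ 0.115

x̄_st = Σ W_h x̄_h = (3000·10.5 + 1400·4.1 + 1100·9.0 + 400·2.8)/5900 = 8.17966
V̂(x̄_st) = Σ W_h² s_h²/n_h, with W_h = N_h/N and N = 5900:
  stratum Zone A: (3000/5900)²·4.73²/503 = 0.0114999
  stratum Zone B: (1400/5900)²·0.85²/271 = 0.000150114
  stratum Zone C: (1100/5900)²·2.03²/97 = 0.00147673
  stratum Zone D: (400/5900)²·0.91²/38 = 0.000100165
V̂(x̄_st) = 0.0132269
SE(x̄_st) = √0.0132269 = 0.115008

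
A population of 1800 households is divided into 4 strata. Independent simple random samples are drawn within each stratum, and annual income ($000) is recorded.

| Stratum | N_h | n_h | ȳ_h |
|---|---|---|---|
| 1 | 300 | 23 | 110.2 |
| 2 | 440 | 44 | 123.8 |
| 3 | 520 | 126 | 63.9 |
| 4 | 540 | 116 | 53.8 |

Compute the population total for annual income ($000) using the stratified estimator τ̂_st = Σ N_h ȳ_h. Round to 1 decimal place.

τ̂_st = Σ N_h ȳ_h = 300·110.2 + 440·123.8 + 520·63.9 + 540·53.8 = 149812.0

τ̂_st ≈ 149812.0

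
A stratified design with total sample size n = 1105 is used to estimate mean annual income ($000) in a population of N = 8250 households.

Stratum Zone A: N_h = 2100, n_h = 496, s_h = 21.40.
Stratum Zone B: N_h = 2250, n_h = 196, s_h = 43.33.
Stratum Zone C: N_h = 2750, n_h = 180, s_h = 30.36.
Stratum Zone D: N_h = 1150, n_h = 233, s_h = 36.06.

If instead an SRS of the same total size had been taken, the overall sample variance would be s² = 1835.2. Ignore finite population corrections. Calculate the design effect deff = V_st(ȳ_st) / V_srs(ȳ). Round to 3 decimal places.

V̂(ȳ_st) = Σ W_h² s_h²/n_h, with W_h = N_h/N and N = 8250:
  stratum Zone A: (2100/8250)²·21.40²/496 = 0.0598242
  stratum Zone B: (2250/8250)²·43.33²/196 = 0.712489
  stratum Zone C: (2750/8250)²·30.36²/180 = 0.568969
  stratum Zone D: (1150/8250)²·36.06²/233 = 0.108438
V_st = 1.44972
V_srs = s²/n = 1835.2/1105 = 1.66081
deff = V_st / V_srs = 1.44972/1.66081 = 0.8729

deff ≈ 0.873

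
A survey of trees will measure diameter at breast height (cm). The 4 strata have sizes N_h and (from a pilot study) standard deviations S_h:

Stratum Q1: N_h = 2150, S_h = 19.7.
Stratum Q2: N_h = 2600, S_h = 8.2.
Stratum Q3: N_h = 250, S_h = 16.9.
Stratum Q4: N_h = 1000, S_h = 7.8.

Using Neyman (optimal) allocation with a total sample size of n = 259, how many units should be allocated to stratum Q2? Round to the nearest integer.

Neyman allocation: n_h = n · N_h S_h / Σ N_i S_i, with n = 259.
  stratum Q1: N_h·S_h = 2150·19.7 = 42355.00
  stratum Q2: N_h·S_h = 2600·8.2 = 21320.00
  stratum Q3: N_h·S_h = 250·16.9 = 4225.00
  stratum Q4: N_h·S_h = 1000·7.8 = 7800.00
Σ N_h S_h = 75700.00
n for stratum Q2 = 259·21320.00/75700.00 = 72.944 → 73

73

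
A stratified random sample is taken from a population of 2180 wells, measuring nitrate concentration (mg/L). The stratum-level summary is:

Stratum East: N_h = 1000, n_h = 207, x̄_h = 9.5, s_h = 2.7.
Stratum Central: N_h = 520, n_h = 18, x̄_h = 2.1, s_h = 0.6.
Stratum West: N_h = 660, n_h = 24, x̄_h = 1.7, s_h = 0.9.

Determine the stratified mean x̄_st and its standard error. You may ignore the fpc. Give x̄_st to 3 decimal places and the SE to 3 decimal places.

x̄_st ≈ 5.373, SE ≈ 0.108

x̄_st = Σ W_h x̄_h = (1000·9.5 + 520·2.1 + 660·1.7)/2180 = 5.37339
V̂(x̄_st) = Σ W_h² s_h²/n_h, with W_h = N_h/N and N = 2180:
  stratum East: (1000/2180)²·2.7²/207 = 0.00741044
  stratum Central: (520/2180)²·0.6²/18 = 0.00113795
  stratum West: (660/2180)²·0.9²/24 = 0.00309349
V̂(x̄_st) = 0.0116419
SE(x̄_st) = √0.0116419 = 0.107898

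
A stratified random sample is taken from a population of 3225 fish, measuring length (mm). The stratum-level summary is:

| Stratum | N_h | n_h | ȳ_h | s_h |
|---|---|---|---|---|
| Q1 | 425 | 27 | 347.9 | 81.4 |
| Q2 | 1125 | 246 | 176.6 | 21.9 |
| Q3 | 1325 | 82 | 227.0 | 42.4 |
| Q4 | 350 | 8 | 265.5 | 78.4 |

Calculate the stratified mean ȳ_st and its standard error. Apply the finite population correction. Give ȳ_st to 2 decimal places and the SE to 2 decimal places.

ȳ_st = Σ W_h ȳ_h = (425·347.9 + 1125·176.6 + 1325·227.0 + 350·265.5)/3225 = 229.52946
V̂(ȳ_st) = Σ W_h² (1 − n_h/N_h) s_h²/n_h, with W_h = N_h/N and N = 3225:
  stratum Q1: (425/3225)²·(1 − 27/425)·81.4²/27 = 3.99115
  stratum Q2: (1125/3225)²·(1 − 246/1125)·21.9²/246 = 0.185368
  stratum Q3: (1325/3225)²·(1 − 82/1325)·42.4²/82 = 3.47173
  stratum Q4: (350/3225)²·(1 − 8/350)·78.4²/8 = 8.84254
V̂(ȳ_st) = 16.4908
SE(ȳ_st) = √16.4908 = 4.06088

ȳ_st ≈ 229.53, SE ≈ 4.06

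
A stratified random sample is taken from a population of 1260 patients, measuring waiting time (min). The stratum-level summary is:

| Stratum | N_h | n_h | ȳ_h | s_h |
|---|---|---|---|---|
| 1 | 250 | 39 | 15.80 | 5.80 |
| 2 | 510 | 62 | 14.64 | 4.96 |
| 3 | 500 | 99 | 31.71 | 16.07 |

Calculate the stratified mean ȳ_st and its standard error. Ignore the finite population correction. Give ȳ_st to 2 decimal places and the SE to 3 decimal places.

ȳ_st ≈ 21.64, SE ≈ 0.714

ȳ_st = Σ W_h ȳ_h = (250·15.80 + 510·14.64 + 500·31.71)/1260 = 21.64397
V̂(ȳ_st) = Σ W_h² s_h²/n_h, with W_h = N_h/N and N = 1260:
  stratum 1: (250/1260)²·5.80²/39 = 0.0339571
  stratum 2: (510/1260)²·4.96²/62 = 0.0650086
  stratum 3: (500/1260)²·16.07²/99 = 0.410767
V̂(ȳ_st) = 0.509733
SE(ȳ_st) = √0.509733 = 0.713956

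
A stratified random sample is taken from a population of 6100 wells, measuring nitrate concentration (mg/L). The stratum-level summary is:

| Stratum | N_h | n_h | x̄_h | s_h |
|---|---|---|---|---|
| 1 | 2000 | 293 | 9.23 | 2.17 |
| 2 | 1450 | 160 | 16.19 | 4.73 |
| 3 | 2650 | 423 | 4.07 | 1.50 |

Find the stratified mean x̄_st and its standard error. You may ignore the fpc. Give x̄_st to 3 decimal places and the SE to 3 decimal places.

x̄_st ≈ 8.643, SE ≈ 0.103

x̄_st = Σ W_h x̄_h = (2000·9.23 + 1450·16.19 + 2650·4.07)/6100 = 8.64279
V̂(x̄_st) = Σ W_h² s_h²/n_h, with W_h = N_h/N and N = 6100:
  stratum 1: (2000/6100)²·2.17²/293 = 0.00172764
  stratum 2: (1450/6100)²·4.73²/160 = 0.00790094
  stratum 3: (2650/6100)²·1.50²/423 = 0.00100386
V̂(x̄_st) = 0.0106324
SE(x̄_st) = √0.0106324 = 0.103114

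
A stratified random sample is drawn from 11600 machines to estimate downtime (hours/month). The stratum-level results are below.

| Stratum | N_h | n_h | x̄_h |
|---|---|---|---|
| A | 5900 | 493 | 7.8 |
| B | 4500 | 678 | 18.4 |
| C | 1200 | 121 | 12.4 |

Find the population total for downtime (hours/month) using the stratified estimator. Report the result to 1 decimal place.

τ̂_st = Σ N_h x̄_h = 5900·7.8 + 4500·18.4 + 1200·12.4 = 143700.0

τ̂_st ≈ 143700.0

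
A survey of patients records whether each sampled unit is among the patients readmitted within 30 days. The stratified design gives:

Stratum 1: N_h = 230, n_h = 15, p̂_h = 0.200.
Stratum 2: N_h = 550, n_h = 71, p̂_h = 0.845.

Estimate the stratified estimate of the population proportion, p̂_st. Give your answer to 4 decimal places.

p̂_st ≈ 0.6548

N = 780; stratum weights W_h = N_h/N.
p̂_st = Σ W_h p̂_h = (230·0.200 + 550·0.845)/780 = 0.65481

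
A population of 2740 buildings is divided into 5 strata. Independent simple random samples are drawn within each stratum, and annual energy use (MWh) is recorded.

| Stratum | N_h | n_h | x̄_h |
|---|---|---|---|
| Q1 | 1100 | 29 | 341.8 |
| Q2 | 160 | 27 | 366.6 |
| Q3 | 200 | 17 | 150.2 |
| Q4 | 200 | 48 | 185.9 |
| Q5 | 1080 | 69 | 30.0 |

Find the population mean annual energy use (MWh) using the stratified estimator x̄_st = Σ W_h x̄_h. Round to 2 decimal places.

x̄_st ≈ 194.98

N = Σ N_h = 2740. Stratum weights W_h = N_h/N.
x̄_st = (1100·341.8 + 160·366.6 + 200·150.2 + 200·185.9 + 1080·30.0) / 2740 = 194.9839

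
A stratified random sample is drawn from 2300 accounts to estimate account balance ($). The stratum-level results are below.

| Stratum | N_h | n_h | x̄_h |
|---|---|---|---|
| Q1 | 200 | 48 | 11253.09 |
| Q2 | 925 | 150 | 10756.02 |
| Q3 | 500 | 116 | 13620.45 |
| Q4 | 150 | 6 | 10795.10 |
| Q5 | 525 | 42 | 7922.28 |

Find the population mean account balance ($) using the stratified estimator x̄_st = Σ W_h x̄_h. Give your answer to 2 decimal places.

N = Σ N_h = 2300. Stratum weights W_h = N_h/N.
x̄_st = (200·11253.09 + 925·10756.02 + 500·13620.45 + 150·10795.10 + 525·7922.28) / 2300 = 10777.6624

x̄_st ≈ 10777.66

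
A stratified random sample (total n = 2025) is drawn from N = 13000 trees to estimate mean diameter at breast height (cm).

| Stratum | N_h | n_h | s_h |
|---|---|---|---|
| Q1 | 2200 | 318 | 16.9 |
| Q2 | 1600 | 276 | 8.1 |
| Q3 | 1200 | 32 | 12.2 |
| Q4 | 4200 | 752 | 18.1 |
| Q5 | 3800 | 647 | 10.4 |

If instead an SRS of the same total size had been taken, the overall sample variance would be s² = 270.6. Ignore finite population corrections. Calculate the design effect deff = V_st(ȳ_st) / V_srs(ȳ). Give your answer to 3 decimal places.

V̂(ȳ_st) = Σ W_h² s_h²/n_h, with W_h = N_h/N and N = 13000:
  stratum Q1: (2200/13000)²·16.9²/318 = 0.025722
  stratum Q2: (1600/13000)²·8.1²/276 = 0.00360093
  stratum Q3: (1200/13000)²·12.2²/32 = 0.039632
  stratum Q4: (4200/13000)²·18.1²/752 = 0.0454727
  stratum Q5: (3800/13000)²·10.4²/647 = 0.0142838
V_st = 0.128711
V_srs = s²/n = 270.6/2025 = 0.13363
deff = V_st / V_srs = 0.128711/0.13363 = 0.9632

deff ≈ 0.963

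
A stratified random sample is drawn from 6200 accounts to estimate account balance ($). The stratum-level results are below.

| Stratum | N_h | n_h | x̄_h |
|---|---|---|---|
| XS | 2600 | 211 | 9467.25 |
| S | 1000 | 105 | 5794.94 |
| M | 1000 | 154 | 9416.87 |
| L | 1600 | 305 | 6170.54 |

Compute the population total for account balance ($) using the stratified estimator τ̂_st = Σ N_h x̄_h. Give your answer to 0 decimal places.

τ̂_st ≈ 49699524

τ̂_st = Σ N_h x̄_h = 2600·9467.25 + 1000·5794.94 + 1000·9416.87 + 1600·6170.54 = 49699524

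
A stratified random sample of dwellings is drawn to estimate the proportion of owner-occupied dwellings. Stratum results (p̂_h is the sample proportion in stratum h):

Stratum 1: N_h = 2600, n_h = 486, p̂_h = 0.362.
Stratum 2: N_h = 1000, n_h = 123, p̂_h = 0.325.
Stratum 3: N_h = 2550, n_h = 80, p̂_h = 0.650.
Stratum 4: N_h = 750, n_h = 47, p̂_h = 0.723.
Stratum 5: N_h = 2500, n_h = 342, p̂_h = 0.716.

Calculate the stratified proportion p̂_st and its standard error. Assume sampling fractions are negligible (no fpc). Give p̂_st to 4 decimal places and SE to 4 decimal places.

N = 9400; stratum weights W_h = N_h/N.
p̂_st = Σ W_h p̂_h = (2600·0.362 + 1000·0.325 + 2550·0.650 + 750·0.723 + 2500·0.716)/9400 = 0.55914
V̂(p̂_st) = Σ W_h² p̂_h(1−p̂_h)/(n_h−1):
  stratum 1: (2600/9400)²·0.362·0.638/485 = 3.64316e-05
  stratum 2: (1000/9400)²·0.325·0.675/122 = 2.03503e-05
  stratum 3: (2550/9400)²·0.650·0.350/79 = 0.000211923
  stratum 4: (750/9400)²·0.723·0.277/46 = 2.77158e-05
  stratum 5: (2500/9400)²·0.716·0.284/341 = 4.21795e-05
V̂(p̂_st) = 0.000338601; SE = √V̂ = 0.0184011

p̂_st ≈ 0.5591, SE ≈ 0.0184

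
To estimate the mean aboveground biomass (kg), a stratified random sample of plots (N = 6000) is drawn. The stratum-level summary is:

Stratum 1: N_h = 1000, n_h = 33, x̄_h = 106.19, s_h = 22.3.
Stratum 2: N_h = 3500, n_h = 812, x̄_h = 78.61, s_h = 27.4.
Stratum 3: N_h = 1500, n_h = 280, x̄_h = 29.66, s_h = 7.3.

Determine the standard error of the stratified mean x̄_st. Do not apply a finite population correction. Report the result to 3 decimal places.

V̂(x̄_st) = Σ W_h² s_h²/n_h, with W_h = N_h/N and N = 6000:
  stratum 1: (1000/6000)²·22.3²/33 = 0.418594
  stratum 2: (3500/6000)²·27.4²/812 = 0.314614
  stratum 3: (1500/6000)²·7.3²/280 = 0.0118951
V̂(x̄_st) = 0.745104
SE(x̄_st) = √0.745104 = 0.863194

SE(x̄_st) ≈ 0.863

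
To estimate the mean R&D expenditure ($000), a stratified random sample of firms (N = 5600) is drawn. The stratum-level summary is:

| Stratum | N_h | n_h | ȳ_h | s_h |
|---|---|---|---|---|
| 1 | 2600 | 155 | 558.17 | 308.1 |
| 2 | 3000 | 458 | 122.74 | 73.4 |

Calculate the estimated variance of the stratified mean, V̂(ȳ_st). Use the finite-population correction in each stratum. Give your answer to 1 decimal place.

V̂(ȳ_st) ≈ 127.0

V̂(ȳ_st) = Σ W_h² (1 − n_h/N_h) s_h²/n_h, with W_h = N_h/N and N = 5600:
  stratum 1: (2600/5600)²·(1 − 155/2600)·308.1²/155 = 124.145
  stratum 2: (3000/5600)²·(1 − 458/3000)·73.4²/458 = 2.86054
V̂(ȳ_st) = 127.005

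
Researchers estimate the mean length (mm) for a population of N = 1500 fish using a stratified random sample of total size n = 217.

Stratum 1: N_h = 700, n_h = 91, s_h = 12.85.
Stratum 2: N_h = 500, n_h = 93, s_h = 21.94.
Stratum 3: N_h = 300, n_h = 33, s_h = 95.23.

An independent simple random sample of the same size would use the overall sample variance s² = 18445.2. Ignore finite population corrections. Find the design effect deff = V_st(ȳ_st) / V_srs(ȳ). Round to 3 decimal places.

deff ≈ 0.141

V̂(ȳ_st) = Σ W_h² s_h²/n_h, with W_h = N_h/N and N = 1500:
  stratum 1: (700/1500)²·12.85²/91 = 0.395165
  stratum 2: (500/1500)²·21.94²/93 = 0.575106
  stratum 3: (300/1500)²·95.23²/33 = 10.9924
V_st = 11.9627
V_srs = s²/n = 18445.2/217 = 85.0009
deff = V_st / V_srs = 11.9627/85.0009 = 0.1407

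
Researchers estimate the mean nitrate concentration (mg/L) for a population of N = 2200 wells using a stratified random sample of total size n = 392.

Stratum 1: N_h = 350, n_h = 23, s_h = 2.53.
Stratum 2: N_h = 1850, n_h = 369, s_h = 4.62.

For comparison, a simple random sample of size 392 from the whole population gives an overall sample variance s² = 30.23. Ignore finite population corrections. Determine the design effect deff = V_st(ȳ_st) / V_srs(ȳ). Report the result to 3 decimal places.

V̂(ȳ_st) = Σ W_h² s_h²/n_h, with W_h = N_h/N and N = 2200:
  stratum 1: (350/2200)²·2.53²/23 = 0.00704375
  stratum 2: (1850/2200)²·4.62²/369 = 0.040903
V_st = 0.0479468
V_srs = s²/n = 30.23/392 = 0.0771173
deff = V_st / V_srs = 0.0479468/0.0771173 = 0.6217

deff ≈ 0.622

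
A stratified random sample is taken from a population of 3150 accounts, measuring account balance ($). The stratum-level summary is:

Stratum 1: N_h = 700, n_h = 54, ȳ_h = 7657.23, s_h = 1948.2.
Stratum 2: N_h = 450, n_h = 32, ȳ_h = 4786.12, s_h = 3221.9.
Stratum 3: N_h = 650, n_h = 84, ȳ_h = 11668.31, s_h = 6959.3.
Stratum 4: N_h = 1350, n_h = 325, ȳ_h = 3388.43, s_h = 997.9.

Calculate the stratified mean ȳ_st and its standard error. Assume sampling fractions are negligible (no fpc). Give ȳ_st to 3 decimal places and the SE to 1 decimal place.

ȳ_st ≈ 6245.269, SE ≈ 187.6

ȳ_st = Σ W_h ȳ_h = (700·7657.23 + 450·4786.12 + 650·11668.31 + 1350·3388.43)/3150 = 6245.26889
V̂(ȳ_st) = Σ W_h² s_h²/n_h, with W_h = N_h/N and N = 3150:
  stratum 1: (700/3150)²·1948.2²/54 = 3470.95
  stratum 2: (450/3150)²·3221.9²/32 = 6620.31
  stratum 3: (650/3150)²·6959.3²/84 = 24550.3
  stratum 4: (1350/3150)²·997.9²/325 = 562.778
V̂(ȳ_st) = 35204.4
SE(ȳ_st) = √35204.4 = 187.628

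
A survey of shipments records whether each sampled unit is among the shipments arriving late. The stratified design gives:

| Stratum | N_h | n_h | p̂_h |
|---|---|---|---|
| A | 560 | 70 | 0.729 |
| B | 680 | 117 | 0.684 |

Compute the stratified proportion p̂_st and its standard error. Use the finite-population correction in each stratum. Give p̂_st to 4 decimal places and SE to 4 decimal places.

N = 1240; stratum weights W_h = N_h/N.
p̂_st = Σ W_h p̂_h = (560·0.729 + 680·0.684)/1240 = 0.70432
V̂(p̂_st) = Σ W_h² (1 − n_h/N_h) p̂_h(1−p̂_h)/(n_h−1):
  stratum A: (560/1240)²·(1 − 70/560)·0.729·0.271/69 = 0.000510962
  stratum B: (680/1240)²·(1 − 117/680)·0.684·0.316/116 = 0.000463937
V̂(p̂_st) = 0.000974899; SE = √V̂ = 0.0312234

p̂_st ≈ 0.7043, SE ≈ 0.0312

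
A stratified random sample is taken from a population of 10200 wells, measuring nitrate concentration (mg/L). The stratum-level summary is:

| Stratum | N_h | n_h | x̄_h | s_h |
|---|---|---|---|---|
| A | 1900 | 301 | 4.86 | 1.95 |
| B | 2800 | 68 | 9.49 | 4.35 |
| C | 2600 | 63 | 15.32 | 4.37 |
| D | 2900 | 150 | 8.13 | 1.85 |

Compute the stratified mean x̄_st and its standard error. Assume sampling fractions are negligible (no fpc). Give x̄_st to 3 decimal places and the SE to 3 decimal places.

x̄_st = Σ W_h x̄_h = (1900·4.86 + 2800·9.49 + 2600·15.32 + 2900·8.13)/10200 = 9.72696
V̂(x̄_st) = Σ W_h² s_h²/n_h, with W_h = N_h/N and N = 10200:
  stratum A: (1900/10200)²·1.95²/301 = 0.000438338
  stratum B: (2800/10200)²·4.35²/68 = 0.0209694
  stratum C: (2600/10200)²·4.37²/63 = 0.0196956
  stratum D: (2900/10200)²·1.85²/150 = 0.00184437
V̂(x̄_st) = 0.0429477
SE(x̄_st) = √0.0429477 = 0.207238

x̄_st ≈ 9.727, SE ≈ 0.207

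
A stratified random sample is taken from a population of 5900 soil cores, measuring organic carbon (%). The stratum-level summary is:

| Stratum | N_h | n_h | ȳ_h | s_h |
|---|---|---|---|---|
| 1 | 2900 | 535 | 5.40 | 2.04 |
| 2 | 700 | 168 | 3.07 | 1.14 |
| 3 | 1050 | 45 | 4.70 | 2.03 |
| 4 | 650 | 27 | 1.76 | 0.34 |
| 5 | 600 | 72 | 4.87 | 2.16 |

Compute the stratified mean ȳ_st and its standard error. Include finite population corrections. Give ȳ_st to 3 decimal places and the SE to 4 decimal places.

ȳ_st = Σ W_h ȳ_h = (2900·5.40 + 700·3.07 + 1050·4.70 + 650·1.76 + 600·4.87)/5900 = 4.54407
V̂(ȳ_st) = Σ W_h² (1 − n_h/N_h) s_h²/n_h, with W_h = N_h/N and N = 5900:
  stratum 1: (2900/5900)²·(1 − 535/2900)·2.04²/535 = 0.00153261
  stratum 2: (700/5900)²·(1 − 168/700)·1.14²/168 = 8.27573e-05
  stratum 3: (1050/5900)²·(1 − 45/1050)·2.03²/45 = 0.00277607
  stratum 4: (650/5900)²·(1 − 27/650)·0.34²/27 = 4.98071e-05
  stratum 5: (600/5900)²·(1 − 72/600)·2.16²/72 = 0.000589734
V̂(ȳ_st) = 0.00503098
SE(ȳ_st) = √0.00503098 = 0.0709294

ȳ_st ≈ 4.544, SE ≈ 0.0709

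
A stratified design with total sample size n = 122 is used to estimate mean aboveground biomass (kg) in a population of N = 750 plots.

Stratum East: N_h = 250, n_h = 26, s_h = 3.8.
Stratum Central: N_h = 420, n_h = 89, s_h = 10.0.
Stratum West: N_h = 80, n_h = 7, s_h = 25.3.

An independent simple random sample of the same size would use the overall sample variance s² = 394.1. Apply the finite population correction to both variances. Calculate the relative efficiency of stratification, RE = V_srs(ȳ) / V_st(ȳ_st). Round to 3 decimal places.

V̂(ȳ_st) = Σ W_h² (1 − n_h/N_h) s_h²/n_h, with W_h = N_h/N and N = 750:
  stratum East: (250/750)²·(1 − 26/250)·3.8²/26 = 0.0552916
  stratum Central: (420/750)²·(1 − 89/420)·10.0²/89 = 0.277693
  stratum West: (80/750)²·(1 − 7/80)·25.3²/7 = 0.949365
V_st = 1.28235
V_srs = (1 − 122/750)·394.1/122 = 2.70486
Relative efficiency = V_srs / V_st = 2.70486/1.28235 = 2.1093

RE ≈ 2.109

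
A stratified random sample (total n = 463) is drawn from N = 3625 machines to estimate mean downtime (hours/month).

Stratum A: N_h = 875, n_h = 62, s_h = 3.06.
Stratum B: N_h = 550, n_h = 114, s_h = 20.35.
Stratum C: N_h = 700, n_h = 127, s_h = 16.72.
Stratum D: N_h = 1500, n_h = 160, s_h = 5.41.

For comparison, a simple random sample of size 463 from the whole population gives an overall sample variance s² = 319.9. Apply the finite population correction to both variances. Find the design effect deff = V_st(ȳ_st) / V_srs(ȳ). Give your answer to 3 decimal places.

V̂(ȳ_st) = Σ W_h² (1 − n_h/N_h) s_h²/n_h, with W_h = N_h/N and N = 3625:
  stratum A: (875/3625)²·(1 − 62/875)·3.06²/62 = 0.00817587
  stratum B: (550/3625)²·(1 − 114/550)·20.35²/114 = 0.0662914
  stratum C: (700/3625)²·(1 − 127/700)·16.72²/127 = 0.0671901
  stratum D: (1500/3625)²·(1 − 160/1500)·5.41²/160 = 0.0279804
V_st = 0.169638
V_srs = (1 − 463/3625)·319.9/463 = 0.60268
deff = V_st / V_srs = 0.169638/0.60268 = 0.2815

deff ≈ 0.281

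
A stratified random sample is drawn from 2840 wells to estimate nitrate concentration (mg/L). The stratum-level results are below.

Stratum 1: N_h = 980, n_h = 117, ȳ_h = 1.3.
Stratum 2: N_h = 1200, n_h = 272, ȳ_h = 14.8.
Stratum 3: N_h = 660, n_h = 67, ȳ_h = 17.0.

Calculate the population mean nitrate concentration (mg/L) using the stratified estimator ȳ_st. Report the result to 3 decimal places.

N = Σ N_h = 2840. Stratum weights W_h = N_h/N.
ȳ_st = (980·1.3 + 1200·14.8 + 660·17.0) / 2840 = 10.65282

ȳ_st ≈ 10.653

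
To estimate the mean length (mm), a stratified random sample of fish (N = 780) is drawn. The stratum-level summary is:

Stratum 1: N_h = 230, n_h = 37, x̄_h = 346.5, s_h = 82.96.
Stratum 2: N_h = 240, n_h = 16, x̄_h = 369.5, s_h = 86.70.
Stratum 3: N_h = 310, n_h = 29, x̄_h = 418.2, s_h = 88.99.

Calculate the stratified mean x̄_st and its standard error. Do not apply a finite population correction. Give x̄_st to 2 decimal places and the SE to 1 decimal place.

x̄_st = Σ W_h x̄_h = (230·346.5 + 240·369.5 + 310·418.2)/780 = 382.07308
V̂(x̄_st) = Σ W_h² s_h²/n_h, with W_h = N_h/N and N = 780:
  stratum 1: (230/780)²·82.96²/37 = 16.1734
  stratum 2: (240/780)²·86.70²/16 = 44.4786
  stratum 3: (310/780)²·88.99²/29 = 43.1339
V̂(x̄_st) = 103.786
SE(x̄_st) = √103.786 = 10.1875

x̄_st ≈ 382.07, SE ≈ 10.2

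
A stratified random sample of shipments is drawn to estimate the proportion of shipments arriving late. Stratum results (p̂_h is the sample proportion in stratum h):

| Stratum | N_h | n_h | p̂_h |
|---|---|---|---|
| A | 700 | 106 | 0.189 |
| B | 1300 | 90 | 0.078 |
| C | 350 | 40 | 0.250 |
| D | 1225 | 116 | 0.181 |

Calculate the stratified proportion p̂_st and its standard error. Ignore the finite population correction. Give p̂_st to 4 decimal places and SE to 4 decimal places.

N = 3575; stratum weights W_h = N_h/N.
p̂_st = Σ W_h p̂_h = (700·0.189 + 1300·0.078 + 350·0.250 + 1225·0.181)/3575 = 0.15187
V̂(p̂_st) = Σ W_h² p̂_h(1−p̂_h)/(n_h−1):
  stratum A: (700/3575)²·0.189·0.811/105 = 5.59677e-05
  stratum B: (1300/3575)²·0.078·0.922/89 = 0.000106849
  stratum C: (350/3575)²·0.250·0.750/39 = 4.60809e-05
  stratum D: (1225/3575)²·0.181·0.819/115 = 0.000151351
V̂(p̂_st) = 0.000360248; SE = √V̂ = 0.0189802

p̂_st ≈ 0.1519, SE ≈ 0.0190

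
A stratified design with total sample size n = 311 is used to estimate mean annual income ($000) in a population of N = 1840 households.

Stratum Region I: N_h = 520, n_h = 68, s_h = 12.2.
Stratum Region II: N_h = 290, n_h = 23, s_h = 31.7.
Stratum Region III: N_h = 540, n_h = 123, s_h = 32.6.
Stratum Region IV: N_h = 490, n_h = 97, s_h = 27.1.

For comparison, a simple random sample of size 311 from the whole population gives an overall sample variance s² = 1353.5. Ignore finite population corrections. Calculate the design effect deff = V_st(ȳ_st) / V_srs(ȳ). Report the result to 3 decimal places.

deff ≈ 0.584

V̂(ȳ_st) = Σ W_h² s_h²/n_h, with W_h = N_h/N and N = 1840:
  stratum Region I: (520/1840)²·12.2²/68 = 0.174816
  stratum Region II: (290/1840)²·31.7²/23 = 1.0853
  stratum Region III: (540/1840)²·32.6²/123 = 0.744187
  stratum Region IV: (490/1840)²·27.1²/97 = 0.536937
V_st = 2.54124
V_srs = s²/n = 1353.5/311 = 4.35209
deff = V_st / V_srs = 2.54124/4.35209 = 0.5839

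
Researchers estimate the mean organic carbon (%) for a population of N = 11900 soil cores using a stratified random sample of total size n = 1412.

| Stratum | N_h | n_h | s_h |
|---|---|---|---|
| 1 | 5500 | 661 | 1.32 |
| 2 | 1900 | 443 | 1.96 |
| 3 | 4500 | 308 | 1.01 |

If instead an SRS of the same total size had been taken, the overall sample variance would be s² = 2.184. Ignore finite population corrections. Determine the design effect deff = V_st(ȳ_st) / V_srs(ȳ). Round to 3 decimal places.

deff ≈ 0.813

V̂(ȳ_st) = Σ W_h² s_h²/n_h, with W_h = N_h/N and N = 11900:
  stratum 1: (5500/11900)²·1.32²/661 = 0.00056309
  stratum 2: (1900/11900)²·1.96²/443 = 0.000221066
  stratum 3: (4500/11900)²·1.01²/308 = 0.000473612
V_st = 0.00125777
V_srs = s²/n = 2.184/1412 = 0.00154674
deff = V_st / V_srs = 0.00125777/0.00154674 = 0.8132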